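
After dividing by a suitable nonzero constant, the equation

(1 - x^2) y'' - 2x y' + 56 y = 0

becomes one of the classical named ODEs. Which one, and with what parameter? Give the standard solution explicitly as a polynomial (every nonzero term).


The equation is already in a standard form:  (1 - x^2) y'' - 2x y' + 56 y = 0.
This matches the Legendre equation (1 - x^2) y'' - 2x y' + n(n+1) y = 0 (note the -2x y' term) with n(n+1) = 56, so n = 7; the polynomial solution is P_7(x).
With y = sum_k a_k x^k, matching x^k gives (k+2)(k+1) a_{k+2} = [k(k+1) - n(n+1)] a_k = (k - 7)(k + 8) a_k. The right side vanishes at k = 7, so the series with the parity of 7 terminates at degree 7.
Standard normalization (P_n(1) = 1): leading coefficient (2n)!/(2^n (n!)^2) = 87178291200/(128*25401600) = 429/16, so a_7 = 429/16. Work downward with a_k = (k+1)(k+2) a_{k+2} / ((k - 7)(k + 8)):
  a_5 = (6)(7)(429/16) / ((5 - 7)(5 + 8)) = (9009/8)/(-26) = -693/16
  a_3 = (4)(5)(-693/16) / ((3 - 7)(3 + 8)) = (-3465/4)/(-44) = 315/16
  a_1 = (2)(3)(315/16) / ((1 - 7)(1 + 8)) = (945/8)/(-54) = -35/16
Hence P_7(x) = 429 x^7/16 - 693 x^5/16 + 315 x^3/16 - 35 x/16.

P_7(x); series = 429 x^7/16 - 693 x^5/16 + 315 x^3/16 - 35 x/16


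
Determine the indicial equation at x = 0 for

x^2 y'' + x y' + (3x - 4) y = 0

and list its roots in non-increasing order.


Divide by x^2 to reach normal form y'' + P_1(x) y' + P_2(x) y = 0 with P_1(x) = 1/x and P_2(x) = 3/x - 4/x^2.
x = 0 is a singular point because the y'-coefficient 1/x has a pole at x = 0 and the y-coefficient 3/x - 4/x^2 has a pole at x = 0.
It is a regular singular point because x P_1(x) = p(x) = 1 and x^2 P_2(x) = q(x) = 3x - 4 are polynomials, hence analytic at x = 0.
p(0) = 1,  q(0) = -4.
Indicial equation: r(r-1) + p(0) r + q(0) = 0, i.e. r^2 + (p(0) - 1) r + q(0) = 0, i.e. r^2 - 4 = 0.
Discriminant: (0)^2 - 4(-4) = 16, so r = (0 ± 4)/2.
Solving: r_1 = 2, r_2 = -2.

indicial: r^2 - 4 = 0; roots r_1 = 2, r_2 = -2


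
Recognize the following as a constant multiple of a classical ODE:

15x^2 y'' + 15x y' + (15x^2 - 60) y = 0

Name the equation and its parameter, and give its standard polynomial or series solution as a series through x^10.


All three coefficients share the factor 15; dividing through by 15 gives  x^2 y'' + x y' + (x^2 - 4) y = 0.
This matches the Bessel equation x^2 y'' + x y' + (x^2 - nu^2) y = 0 with nu^2 = 4, so nu = 2; the solution bounded at x = 0 is J_2(x).
Frobenius at x = 0: indicial roots ±nu; for r = nu the recurrence k(k + 2nu) c_k = -c_{k-2} gives the standard series J_nu(x) = sum_{k>=0} (-1)^k / (k! (k+nu)!) (x/2)^(2k+nu). Evaluate the first 5 terms:
  k = 0: (-1)^0 / (0! * 2! * 2^2) x^2 = 1/(1*2*4) x^2 = (1/8) x^2
  k = 1: (-1)^1 / (1! * 3! * 2^4) x^4 = -1/(1*6*16) x^4 = (-1/96) x^4
  k = 2: (-1)^2 / (2! * 4! * 2^6) x^6 = 1/(2*24*64) x^6 = (1/3072) x^6
  k = 3: (-1)^3 / (3! * 5! * 2^8) x^8 = -1/(6*120*256) x^8 = (-1/184320) x^8
  k = 4: (-1)^4 / (4! * 6! * 2^10) x^10 = 1/(24*720*1024) x^10 = (1/17694720) x^10
Hence J_2(x) = x^10/17694720 - x^8/184320 + x^6/3072 - x^4/96 + x^2/8 + ....

J_2(x); series = x^10/17694720 - x^8/184320 + x^6/3072 - x^4/96 + x^2/8


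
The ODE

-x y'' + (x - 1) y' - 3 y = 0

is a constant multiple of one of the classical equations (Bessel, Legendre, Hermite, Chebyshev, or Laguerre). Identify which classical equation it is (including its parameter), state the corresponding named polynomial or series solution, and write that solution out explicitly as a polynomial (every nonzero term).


All three coefficients share the factor -1; dividing through by -1 gives  x y'' + (1 - x) y' + 3 y = 0.
This matches the Laguerre equation x y'' + (1 - x) y' + n y = 0 with n = 3; the polynomial solution is L_3(x).
With y = sum_k a_k x^k, matching x^k gives (k+1)k a_{k+1} + (k+1) a_{k+1} - k a_k + n a_k = 0, i.e. (k+1)^2 a_{k+1} = (k - n) a_k = (k - 3) a_k. The right side vanishes at k = 3, so the series terminates at degree 3.
Standard normalization L_n(0) = 1 gives a_0 = 1. Work upward with a_{k+1} = (k - 3) a_k / (k+1)^2:
  a_1 = (0 - 3)(1) / 1^2 = -3/1 = -3
  a_2 = (1 - 3)(-3) / 2^2 = 6/4 = 3/2
  a_3 = (2 - 3)(3/2) / 3^2 = (-3/2)/9 = -1/6
Hence L_3(x) = -x^3/6 + 3 x^2/2 - 3 x + 1.

L_3(x); series = -x^3/6 + 3 x^2/2 - 3 x + 1


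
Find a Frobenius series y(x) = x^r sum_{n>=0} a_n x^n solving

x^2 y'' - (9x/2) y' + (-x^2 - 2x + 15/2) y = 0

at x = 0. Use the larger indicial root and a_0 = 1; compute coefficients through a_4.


Write in Frobenius form y'' + (p(x)/x) y' + (q(x)/x^2) y = 0:
  p(x) = -9/2,  q(x) = -x^2 - 2x + 15/2.
Indicial equation: r(r-1) + (-9/2) r + (15/2) = 0 -> roots r_1 = 3, r_2 = 5/2.
Take r = r_1 = 3. Let y(x) = x^r sum_{n>=0} a_n x^n with a_0 = 1.
Substitute y = x^r sum a_n x^n and match x^{r+n}. The recurrence is
  D(n) a_n - 2 a_{n-1} - 1 a_{n-2} = 0,  where D(n) = (r+n)(r+n-1) + (-9/2)(r+n) + (15/2).
  a_n = [2 a_{n-1} + 1 a_{n-2}] / D(n).
Since the indicial polynomial factors as (r - r_1)(r - r_2), D(n) = (r_1 + n - r_1)(r_1 + n - r_2) = n(n + 1/2).
Evaluating step by step (a_0 = 1):
  n = 1: D(1) = 1(1 + 1/2) = 3/2; numerator = 2(1) = 2; a_1 = (2)/(3/2) = 4/3
  n = 2: D(2) = 2(2 + 1/2) = 5; numerator = 2(4/3) + 1(1) = 11/3; a_2 = (11/3)/(5) = 11/15
  n = 3: D(3) = 3(3 + 1/2) = 21/2; numerator = 2(11/15) + 1(4/3) = 14/5; a_3 = (14/5)/(21/2) = 4/15
  n = 4: D(4) = 4(4 + 1/2) = 18; numerator = 2(4/15) + 1(11/15) = 19/15; a_4 = (19/15)/(18) = 19/270

r = 3; a_0 = 1; a_1 = 4/3; a_2 = 11/15; a_3 = 4/15; a_4 = 19/270


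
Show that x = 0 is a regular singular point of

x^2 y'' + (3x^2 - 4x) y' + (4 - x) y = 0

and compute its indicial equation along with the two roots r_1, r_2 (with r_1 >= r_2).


Divide by x^2 to reach normal form y'' + P_1(x) y' + P_2(x) y = 0 with P_1(x) = 3 - 4/x and P_2(x) = -1/x + 4/x^2.
x = 0 is a singular point because the y'-coefficient 3 - 4/x has a pole at x = 0 and the y-coefficient -1/x + 4/x^2 has a pole at x = 0.
It is a regular singular point because x P_1(x) = p(x) = 3x - 4 and x^2 P_2(x) = q(x) = 4 - x are polynomials, hence analytic at x = 0.
p(0) = -4,  q(0) = 4.
Indicial equation: r(r-1) + p(0) r + q(0) = 0, i.e. r^2 + (p(0) - 1) r + q(0) = 0, i.e. r^2 - 5 r + 4 = 0.
Discriminant: (-5)^2 - 4(4) = 9, so r = (5 ± 3)/2.
Solving: r_1 = 4, r_2 = 1.

indicial: r^2 - 5 r + 4 = 0; roots r_1 = 4, r_2 = 1


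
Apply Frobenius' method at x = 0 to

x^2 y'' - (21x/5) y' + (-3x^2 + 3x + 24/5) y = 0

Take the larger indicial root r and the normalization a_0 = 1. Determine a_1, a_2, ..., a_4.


Write in Frobenius form y'' + (p(x)/x) y' + (q(x)/x^2) y = 0:
  p(x) = -21/5,  q(x) = -3x^2 + 3x + 24/5.
Indicial equation: r(r-1) + (-21/5) r + (24/5) = 0 -> roots r_1 = 4, r_2 = 6/5.
Take r = r_1 = 4. Let y(x) = x^r sum_{n>=0} a_n x^n with a_0 = 1.
Substitute y = x^r sum a_n x^n and match x^{r+n}. The recurrence is
  D(n) a_n + 3 a_{n-1} - 3 a_{n-2} = 0,  where D(n) = (r+n)(r+n-1) + (-21/5)(r+n) + (24/5).
  a_n = [-3 a_{n-1} + 3 a_{n-2}] / D(n).
Since the indicial polynomial factors as (r - r_1)(r - r_2), D(n) = (r_1 + n - r_1)(r_1 + n - r_2) = n(n + 14/5).
Evaluating step by step (a_0 = 1):
  n = 1: D(1) = 1(1 + 14/5) = 19/5; numerator = -3(1) = -3; a_1 = (-3)/(19/5) = -15/19
  n = 2: D(2) = 2(2 + 14/5) = 48/5; numerator = -3(-15/19) + 3(1) = 102/19; a_2 = (102/19)/(48/5) = 85/152
  n = 3: D(3) = 3(3 + 14/5) = 87/5; numerator = -3(85/152) + 3(-15/19) = -615/152; a_3 = (-615/152)/(87/5) = -1025/4408
  n = 4: D(4) = 4(4 + 14/5) = 136/5; numerator = -3(-1025/4408) + 3(85/152) = 5235/2204; a_4 = (5235/2204)/(136/5) = 26175/299744

r = 4; a_0 = 1; a_1 = -15/19; a_2 = 85/152; a_3 = -1025/4408; a_4 = 26175/299744


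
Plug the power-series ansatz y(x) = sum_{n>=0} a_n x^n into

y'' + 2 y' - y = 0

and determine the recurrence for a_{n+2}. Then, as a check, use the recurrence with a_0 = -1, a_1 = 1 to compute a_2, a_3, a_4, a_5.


Substitute y = sum_n a_n x^n.
y''(x) has coefficient (n+2)(n+1) a_{n+2} at x^n;
2 y'(x) has coefficient 2 (n+1) a_{n+1} at x^n;
-y(x) has coefficient -1 a_n at x^n.
Matching x^n: (n+2)(n+1) a_{n+2} + 2 (n+1) a_{n+1} - 1 a_n = 0.
Thus a_{n+2} = [-2 (n+1) a_{n+1} + 1 a_n] / ((n+1)(n+2)).

Check with a_0 = -1, a_1 = 1 (apply the recurrence for n = 0, 1, 2, 3): a_0 = -1, a_1 = 1, a_2 = -3/2, a_3 = 7/6, a_4 = -17/24, a_5 = 41/120.

a_(n+2) = [-2 (n+1) a_(n+1) + 1 a_n] / ((n+1)(n+2)); check: a_0 = -1, a_1 = 1, a_2 = -3/2, a_3 = 7/6, a_4 = -17/24, a_5 = 41/120


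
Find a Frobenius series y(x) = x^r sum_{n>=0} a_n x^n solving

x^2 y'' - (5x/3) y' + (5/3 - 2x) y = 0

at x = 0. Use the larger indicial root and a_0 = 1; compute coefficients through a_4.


Write in Frobenius form y'' + (p(x)/x) y' + (q(x)/x^2) y = 0:
  p(x) = -5/3,  q(x) = 5/3 - 2x.
Indicial equation: r(r-1) + (-5/3) r + (5/3) = 0 -> roots r_1 = 5/3, r_2 = 1.
Take r = r_1 = 5/3. Let y(x) = x^r sum_{n>=0} a_n x^n with a_0 = 1.
Substitute y = x^r sum a_n x^n and match x^{r+n}. The recurrence is
  D(n) a_n - 2 a_{n-1} = 0,  where D(n) = (r+n)(r+n-1) + (-5/3)(r+n) + (5/3).
  a_n = 2 / D(n) * a_{n-1}.
Since the indicial polynomial factors as (r - r_1)(r - r_2), D(n) = (r_1 + n - r_1)(r_1 + n - r_2) = n(n + 2/3).
Evaluating step by step (a_0 = 1):
  n = 1: D(1) = 1(1 + 2/3) = 5/3; numerator = 2(1) = 2; a_1 = (2)/(5/3) = 6/5
  n = 2: D(2) = 2(2 + 2/3) = 16/3; numerator = 2(6/5) = 12/5; a_2 = (12/5)/(16/3) = 9/20
  n = 3: D(3) = 3(3 + 2/3) = 11; numerator = 2(9/20) = 9/10; a_3 = (9/10)/(11) = 9/110
  n = 4: D(4) = 4(4 + 2/3) = 56/3; numerator = 2(9/110) = 9/55; a_4 = (9/55)/(56/3) = 27/3080

r = 5/3; a_0 = 1; a_1 = 6/5; a_2 = 9/20; a_3 = 9/110; a_4 = 27/3080


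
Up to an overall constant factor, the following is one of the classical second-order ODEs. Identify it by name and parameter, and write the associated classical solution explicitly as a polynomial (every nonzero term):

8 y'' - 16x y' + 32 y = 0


All three coefficients share the factor 8; dividing through by 8 gives  y'' - 2x y' + 4 y = 0.
This matches the Hermite equation y'' - 2x y' + 2n y = 0 with 2n = 4, so n = 2; the polynomial solution is H_2(x).
With y = sum_k a_k x^k, matching x^k gives (k+2)(k+1) a_{k+2} = 2(k - n) a_k = 2(k - 2) a_k. The right side vanishes at k = 2, so the series with the parity of 2 terminates at degree 2.
Standard normalization: leading coefficient of H_n is 2^n, so a_2 = 2^2 = 4. Work downward with a_k = (k+1)(k+2) a_{k+2} / (2(k - n)):
  a_0 = (1)(2)(4) / (2(0 - 2)) = 8/(-4) = -2
Hence H_2(x) = 4 x^2 - 2.

H_2(x); series = 4 x^2 - 2


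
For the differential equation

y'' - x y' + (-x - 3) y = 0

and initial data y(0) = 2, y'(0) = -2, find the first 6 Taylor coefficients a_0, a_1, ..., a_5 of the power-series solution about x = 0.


Ansatz: y(x) = sum_{n>=0} a_n x^n, so y'(x) = sum_{n>=1} n a_n x^(n-1) and y''(x) = sum_{n>=2} n(n-1) a_n x^(n-2).
Substitute into P(x) y'' + Q(x) y' + R(x) y = 0 with P(x) = 1, Q(x) = -x, R(x) = -x - 3, and match powers of x.
Initial conditions: a_0 = 2, a_1 = -2.
Setting the coefficient of each power of x to zero and solving order by order (substituting the coefficients already found):
  x^0: 2 a_2 - 3 a_0 = 0  ->  2 a_2 = 3 a_0 = 6  ->  a_2 = 3
  x^1: 6 a_3 - 4 a_1 - a_0 = 0  ->  6 a_3 = 4 a_1 + a_0 = -6  ->  a_3 = -1
  x^2: 12 a_4 - 5 a_2 - a_1 = 0  ->  12 a_4 = 5 a_2 + a_1 = 13  ->  a_4 = 13/12
  x^3: 20 a_5 - 6 a_3 - a_2 = 0  ->  20 a_5 = 6 a_3 + a_2 = -3  ->  a_5 = -3/20
Truncated series: y(x) = 2 - 2 x + 3 x^2 - x^3 + (13/12) x^4 - (3/20) x^5 + O(x^6).

a_0 = 2; a_1 = -2; a_2 = 3; a_3 = -1; a_4 = 13/12; a_5 = -3/20


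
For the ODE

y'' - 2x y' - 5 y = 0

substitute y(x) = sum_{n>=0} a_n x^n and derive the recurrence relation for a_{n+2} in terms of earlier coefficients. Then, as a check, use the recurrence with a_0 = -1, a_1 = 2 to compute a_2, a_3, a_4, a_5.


Substitute y = sum_n a_n x^n.
y''(x) has coefficient (n+2)(n+1) a_{n+2} at x^n;
-2 x y'(x) has coefficient -2 n a_n at x^n (shift);
-5 y(x) has coefficient -5 a_n at x^n.
Matching x^n: (n+2)(n+1) a_{n+2} + (-2n - 5) a_n = 0.
Thus a_{n+2} = (2n + 5) / ((n+1)(n+2)) * a_n.

Check with a_0 = -1, a_1 = 2 (apply the recurrence for n = 0, 1, 2, 3): a_0 = -1, a_1 = 2, a_2 = -5/2, a_3 = 7/3, a_4 = -15/8, a_5 = 77/60.

a_(n+2) = (2n + 5) / ((n+1)(n+2)) * a_n; check: a_0 = -1, a_1 = 2, a_2 = -5/2, a_3 = 7/3, a_4 = -15/8, a_5 = 77/60


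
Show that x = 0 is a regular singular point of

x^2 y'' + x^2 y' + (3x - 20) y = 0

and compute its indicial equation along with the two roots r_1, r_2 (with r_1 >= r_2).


Divide by x^2 to reach normal form y'' + P_1(x) y' + P_2(x) y = 0 with P_1(x) = 1 and P_2(x) = 3/x - 20/x^2.
x = 0 is a singular point because the y-coefficient 3/x - 20/x^2 has a pole at x = 0.
It is a regular singular point because x P_1(x) = p(x) = x and x^2 P_2(x) = q(x) = 3x - 20 are polynomials, hence analytic at x = 0.
p(0) = 0,  q(0) = -20.
Indicial equation: r(r-1) + p(0) r + q(0) = 0, i.e. r^2 + (p(0) - 1) r + q(0) = 0, i.e. r^2 - 1 r - 20 = 0.
Discriminant: (-1)^2 - 4(-20) = 81, so r = (1 ± 9)/2.
Solving: r_1 = 5, r_2 = -4.

indicial: r^2 - 1 r - 20 = 0; roots r_1 = 5, r_2 = -4


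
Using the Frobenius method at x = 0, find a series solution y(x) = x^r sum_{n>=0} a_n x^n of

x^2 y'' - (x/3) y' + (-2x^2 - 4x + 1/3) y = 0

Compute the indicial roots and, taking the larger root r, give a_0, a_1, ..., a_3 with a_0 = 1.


Write in Frobenius form y'' + (p(x)/x) y' + (q(x)/x^2) y = 0:
  p(x) = -1/3,  q(x) = -2x^2 - 4x + 1/3.
Indicial equation: r(r-1) + (-1/3) r + (1/3) = 0 -> roots r_1 = 1, r_2 = 1/3.
Take r = r_1 = 1. Let y(x) = x^r sum_{n>=0} a_n x^n with a_0 = 1.
Substitute y = x^r sum a_n x^n and match x^{r+n}. The recurrence is
  D(n) a_n - 4 a_{n-1} - 2 a_{n-2} = 0,  where D(n) = (r+n)(r+n-1) + (-1/3)(r+n) + (1/3).
  a_n = [4 a_{n-1} + 2 a_{n-2}] / D(n).
Since the indicial polynomial factors as (r - r_1)(r - r_2), D(n) = (r_1 + n - r_1)(r_1 + n - r_2) = n(n + 2/3).
Evaluating step by step (a_0 = 1):
  n = 1: D(1) = 1(1 + 2/3) = 5/3; numerator = 4(1) = 4; a_1 = (4)/(5/3) = 12/5
  n = 2: D(2) = 2(2 + 2/3) = 16/3; numerator = 4(12/5) + 2(1) = 58/5; a_2 = (58/5)/(16/3) = 87/40
  n = 3: D(3) = 3(3 + 2/3) = 11; numerator = 4(87/40) + 2(12/5) = 27/2; a_3 = (27/2)/(11) = 27/22

r = 1; a_0 = 1; a_1 = 12/5; a_2 = 87/40; a_3 = 27/22


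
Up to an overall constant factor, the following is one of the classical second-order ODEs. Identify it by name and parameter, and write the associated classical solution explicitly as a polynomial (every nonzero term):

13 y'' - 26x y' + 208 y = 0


All three coefficients share the factor 13; dividing through by 13 gives  y'' - 2x y' + 16 y = 0.
This matches the Hermite equation y'' - 2x y' + 2n y = 0 with 2n = 16, so n = 8; the polynomial solution is H_8(x).
With y = sum_k a_k x^k, matching x^k gives (k+2)(k+1) a_{k+2} = 2(k - n) a_k = 2(k - 8) a_k. The right side vanishes at k = 8, so the series with the parity of 8 terminates at degree 8.
Standard normalization: leading coefficient of H_n is 2^n, so a_8 = 2^8 = 256. Work downward with a_k = (k+1)(k+2) a_{k+2} / (2(k - n)):
  a_6 = (7)(8)(256) / (2(6 - 8)) = 14336/(-4) = -3584
  a_4 = (5)(6)(-3584) / (2(4 - 8)) = -107520/(-8) = 13440
  a_2 = (3)(4)(13440) / (2(2 - 8)) = 161280/(-12) = -13440
  a_0 = (1)(2)(-13440) / (2(0 - 8)) = -26880/(-16) = 1680
Hence H_8(x) = 256 x^8 - 3584 x^6 + 13440 x^4 - 13440 x^2 + 1680.

H_8(x); series = 256 x^8 - 3584 x^6 + 13440 x^4 - 13440 x^2 + 1680


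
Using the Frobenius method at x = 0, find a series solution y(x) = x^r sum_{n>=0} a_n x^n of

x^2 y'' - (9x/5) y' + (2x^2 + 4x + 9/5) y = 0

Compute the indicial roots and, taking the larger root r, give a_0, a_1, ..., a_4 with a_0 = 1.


Write in Frobenius form y'' + (p(x)/x) y' + (q(x)/x^2) y = 0:
  p(x) = -9/5,  q(x) = 2x^2 + 4x + 9/5.
Indicial equation: r(r-1) + (-9/5) r + (9/5) = 0 -> roots r_1 = 9/5, r_2 = 1.
Take r = r_1 = 9/5. Let y(x) = x^r sum_{n>=0} a_n x^n with a_0 = 1.
Substitute y = x^r sum a_n x^n and match x^{r+n}. The recurrence is
  D(n) a_n + 4 a_{n-1} + 2 a_{n-2} = 0,  where D(n) = (r+n)(r+n-1) + (-9/5)(r+n) + (9/5).
  a_n = [-4 a_{n-1} - 2 a_{n-2}] / D(n).
Since the indicial polynomial factors as (r - r_1)(r - r_2), D(n) = (r_1 + n - r_1)(r_1 + n - r_2) = n(n + 4/5).
Evaluating step by step (a_0 = 1):
  n = 1: D(1) = 1(1 + 4/5) = 9/5; numerator = -4(1) = -4; a_1 = (-4)/(9/5) = -20/9
  n = 2: D(2) = 2(2 + 4/5) = 28/5; numerator = -4(-20/9) - 2(1) = 62/9; a_2 = (62/9)/(28/5) = 155/126
  n = 3: D(3) = 3(3 + 4/5) = 57/5; numerator = -4(155/126) - 2(-20/9) = -10/21; a_3 = (-10/21)/(57/5) = -50/1197
  n = 4: D(4) = 4(4 + 4/5) = 96/5; numerator = -4(-50/1197) - 2(155/126) = -305/133; a_4 = (-305/133)/(96/5) = -1525/12768

r = 9/5; a_0 = 1; a_1 = -20/9; a_2 = 155/126; a_3 = -50/1197; a_4 = -1525/12768


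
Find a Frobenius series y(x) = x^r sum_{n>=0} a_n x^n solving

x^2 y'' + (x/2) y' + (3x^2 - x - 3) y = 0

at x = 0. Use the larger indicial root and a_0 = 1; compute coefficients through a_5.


Write in Frobenius form y'' + (p(x)/x) y' + (q(x)/x^2) y = 0:
  p(x) = 1/2,  q(x) = 3x^2 - x - 3.
Indicial equation: r(r-1) + (1/2) r + (-3) = 0 -> roots r_1 = 2, r_2 = -3/2.
Take r = r_1 = 2. Let y(x) = x^r sum_{n>=0} a_n x^n with a_0 = 1.
Substitute y = x^r sum a_n x^n and match x^{r+n}. The recurrence is
  D(n) a_n - 1 a_{n-1} + 3 a_{n-2} = 0,  where D(n) = (r+n)(r+n-1) + (1/2)(r+n) + (-3).
  a_n = [1 a_{n-1} - 3 a_{n-2}] / D(n).
Since the indicial polynomial factors as (r - r_1)(r - r_2), D(n) = (r_1 + n - r_1)(r_1 + n - r_2) = n(n + 7/2).
Evaluating step by step (a_0 = 1):
  n = 1: D(1) = 1(1 + 7/2) = 9/2; numerator = 1(1) = 1; a_1 = (1)/(9/2) = 2/9
  n = 2: D(2) = 2(2 + 7/2) = 11; numerator = 1(2/9) - 3(1) = -25/9; a_2 = (-25/9)/(11) = -25/99
  n = 3: D(3) = 3(3 + 7/2) = 39/2; numerator = 1(-25/99) - 3(2/9) = -91/99; a_3 = (-91/99)/(39/2) = -14/297
  n = 4: D(4) = 4(4 + 7/2) = 30; numerator = 1(-14/297) - 3(-25/99) = 211/297; a_4 = (211/297)/(30) = 211/8910
  n = 5: D(5) = 5(5 + 7/2) = 85/2; numerator = 1(211/8910) - 3(-14/297) = 1471/8910; a_5 = (1471/8910)/(85/2) = 1471/378675

r = 2; a_0 = 1; a_1 = 2/9; a_2 = -25/99; a_3 = -14/297; a_4 = 211/8910; a_5 = 1471/378675


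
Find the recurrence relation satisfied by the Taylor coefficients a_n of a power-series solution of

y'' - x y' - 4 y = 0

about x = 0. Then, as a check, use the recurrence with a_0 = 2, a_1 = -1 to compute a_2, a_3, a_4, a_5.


Substitute y = sum_n a_n x^n.
y''(x) has coefficient (n+2)(n+1) a_{n+2} at x^n;
-x y'(x) has coefficient -n a_n at x^n (shift);
-4 y(x) has coefficient -4 a_n at x^n.
Matching x^n: (n+2)(n+1) a_{n+2} + (-n - 4) a_n = 0.
Thus a_{n+2} = (n + 4) / ((n+1)(n+2)) * a_n.

Check with a_0 = 2, a_1 = -1 (apply the recurrence for n = 0, 1, 2, 3): a_0 = 2, a_1 = -1, a_2 = 4, a_3 = -5/6, a_4 = 2, a_5 = -7/24.

a_(n+2) = (n + 4) / ((n+1)(n+2)) * a_n; check: a_0 = 2, a_1 = -1, a_2 = 4, a_3 = -5/6, a_4 = 2, a_5 = -7/24


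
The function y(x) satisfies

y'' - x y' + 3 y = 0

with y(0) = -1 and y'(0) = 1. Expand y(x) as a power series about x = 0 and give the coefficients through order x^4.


Ansatz: y(x) = sum_{n>=0} a_n x^n, so y'(x) = sum_{n>=1} n a_n x^(n-1) and y''(x) = sum_{n>=2} n(n-1) a_n x^(n-2).
Substitute into P(x) y'' + Q(x) y' + R(x) y = 0 with P(x) = 1, Q(x) = -x, R(x) = 3, and match powers of x.
Initial conditions: a_0 = -1, a_1 = 1.
Setting the coefficient of each power of x to zero and solving order by order (substituting the coefficients already found):
  x^0: 2 a_2 + 3 a_0 = 0  ->  2 a_2 = -3 a_0 = 3  ->  a_2 = 3/2
  x^1: 6 a_3 + 2 a_1 = 0  ->  6 a_3 = -2 a_1 = -2  ->  a_3 = -1/3
  x^2: 12 a_4 + a_2 = 0  ->  12 a_4 = -a_2 = -3/2  ->  a_4 = -1/8
Truncated series: y(x) = -1 + x + (3/2) x^2 - (1/3) x^3 - (1/8) x^4 + O(x^5).

a_0 = -1; a_1 = 1; a_2 = 3/2; a_3 = -1/3; a_4 = -1/8


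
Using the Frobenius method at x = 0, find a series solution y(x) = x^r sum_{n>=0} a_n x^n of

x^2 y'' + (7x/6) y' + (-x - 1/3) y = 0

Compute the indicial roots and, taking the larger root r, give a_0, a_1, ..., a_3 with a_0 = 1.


Write in Frobenius form y'' + (p(x)/x) y' + (q(x)/x^2) y = 0:
  p(x) = 7/6,  q(x) = -x - 1/3.
Indicial equation: r(r-1) + (7/6) r + (-1/3) = 0 -> roots r_1 = 1/2, r_2 = -2/3.
Take r = r_1 = 1/2. Let y(x) = x^r sum_{n>=0} a_n x^n with a_0 = 1.
Substitute y = x^r sum a_n x^n and match x^{r+n}. The recurrence is
  D(n) a_n - 1 a_{n-1} = 0,  where D(n) = (r+n)(r+n-1) + (7/6)(r+n) + (-1/3).
  a_n = 1 / D(n) * a_{n-1}.
Since the indicial polynomial factors as (r - r_1)(r - r_2), D(n) = (r_1 + n - r_1)(r_1 + n - r_2) = n(n + 7/6).
Evaluating step by step (a_0 = 1):
  n = 1: D(1) = 1(1 + 7/6) = 13/6; numerator = 1(1) = 1; a_1 = (1)/(13/6) = 6/13
  n = 2: D(2) = 2(2 + 7/6) = 19/3; numerator = 1(6/13) = 6/13; a_2 = (6/13)/(19/3) = 18/247
  n = 3: D(3) = 3(3 + 7/6) = 25/2; numerator = 1(18/247) = 18/247; a_3 = (18/247)/(25/2) = 36/6175

r = 1/2; a_0 = 1; a_1 = 6/13; a_2 = 18/247; a_3 = 36/6175


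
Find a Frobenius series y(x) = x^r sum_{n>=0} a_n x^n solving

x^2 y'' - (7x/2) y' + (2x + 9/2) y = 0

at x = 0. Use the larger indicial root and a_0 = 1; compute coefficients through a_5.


Write in Frobenius form y'' + (p(x)/x) y' + (q(x)/x^2) y = 0:
  p(x) = -7/2,  q(x) = 2x + 9/2.
Indicial equation: r(r-1) + (-7/2) r + (9/2) = 0 -> roots r_1 = 3, r_2 = 3/2.
Take r = r_1 = 3. Let y(x) = x^r sum_{n>=0} a_n x^n with a_0 = 1.
Substitute y = x^r sum a_n x^n and match x^{r+n}. The recurrence is
  D(n) a_n + 2 a_{n-1} = 0,  where D(n) = (r+n)(r+n-1) + (-7/2)(r+n) + (9/2).
  a_n = -2 / D(n) * a_{n-1}.
Since the indicial polynomial factors as (r - r_1)(r - r_2), D(n) = (r_1 + n - r_1)(r_1 + n - r_2) = n(n + 3/2).
Evaluating step by step (a_0 = 1):
  n = 1: D(1) = 1(1 + 3/2) = 5/2; numerator = -2(1) = -2; a_1 = (-2)/(5/2) = -4/5
  n = 2: D(2) = 2(2 + 3/2) = 7; numerator = -2(-4/5) = 8/5; a_2 = (8/5)/(7) = 8/35
  n = 3: D(3) = 3(3 + 3/2) = 27/2; numerator = -2(8/35) = -16/35; a_3 = (-16/35)/(27/2) = -32/945
  n = 4: D(4) = 4(4 + 3/2) = 22; numerator = -2(-32/945) = 64/945; a_4 = (64/945)/(22) = 32/10395
  n = 5: D(5) = 5(5 + 3/2) = 65/2; numerator = -2(32/10395) = -64/10395; a_5 = (-64/10395)/(65/2) = -128/675675

r = 3; a_0 = 1; a_1 = -4/5; a_2 = 8/35; a_3 = -32/945; a_4 = 32/10395; a_5 = -128/675675


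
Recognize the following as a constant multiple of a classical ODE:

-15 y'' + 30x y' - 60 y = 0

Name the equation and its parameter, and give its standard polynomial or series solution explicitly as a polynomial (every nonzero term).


All three coefficients share the factor -15; dividing through by -15 gives  y'' - 2x y' + 4 y = 0.
This matches the Hermite equation y'' - 2x y' + 2n y = 0 with 2n = 4, so n = 2; the polynomial solution is H_2(x).
With y = sum_k a_k x^k, matching x^k gives (k+2)(k+1) a_{k+2} = 2(k - n) a_k = 2(k - 2) a_k. The right side vanishes at k = 2, so the series with the parity of 2 terminates at degree 2.
Standard normalization: leading coefficient of H_n is 2^n, so a_2 = 2^2 = 4. Work downward with a_k = (k+1)(k+2) a_{k+2} / (2(k - n)):
  a_0 = (1)(2)(4) / (2(0 - 2)) = 8/(-4) = -2
Hence H_2(x) = 4 x^2 - 2.

H_2(x); series = 4 x^2 - 2


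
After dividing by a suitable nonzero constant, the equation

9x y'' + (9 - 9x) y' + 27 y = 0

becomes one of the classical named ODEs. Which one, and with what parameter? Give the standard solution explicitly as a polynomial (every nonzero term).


All three coefficients share the factor 9; dividing through by 9 gives  x y'' + (1 - x) y' + 3 y = 0.
This matches the Laguerre equation x y'' + (1 - x) y' + n y = 0 with n = 3; the polynomial solution is L_3(x).
With y = sum_k a_k x^k, matching x^k gives (k+1)k a_{k+1} + (k+1) a_{k+1} - k a_k + n a_k = 0, i.e. (k+1)^2 a_{k+1} = (k - n) a_k = (k - 3) a_k. The right side vanishes at k = 3, so the series terminates at degree 3.
Standard normalization L_n(0) = 1 gives a_0 = 1. Work upward with a_{k+1} = (k - 3) a_k / (k+1)^2:
  a_1 = (0 - 3)(1) / 1^2 = -3/1 = -3
  a_2 = (1 - 3)(-3) / 2^2 = 6/4 = 3/2
  a_3 = (2 - 3)(3/2) / 3^2 = (-3/2)/9 = -1/6
Hence L_3(x) = -x^3/6 + 3 x^2/2 - 3 x + 1.

L_3(x); series = -x^3/6 + 3 x^2/2 - 3 x + 1


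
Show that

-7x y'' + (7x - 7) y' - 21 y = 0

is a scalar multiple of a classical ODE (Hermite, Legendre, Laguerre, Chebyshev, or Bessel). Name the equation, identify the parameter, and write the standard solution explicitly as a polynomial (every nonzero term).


All three coefficients share the factor -7; dividing through by -7 gives  x y'' + (1 - x) y' + 3 y = 0.
This matches the Laguerre equation x y'' + (1 - x) y' + n y = 0 with n = 3; the polynomial solution is L_3(x).
With y = sum_k a_k x^k, matching x^k gives (k+1)k a_{k+1} + (k+1) a_{k+1} - k a_k + n a_k = 0, i.e. (k+1)^2 a_{k+1} = (k - n) a_k = (k - 3) a_k. The right side vanishes at k = 3, so the series terminates at degree 3.
Standard normalization L_n(0) = 1 gives a_0 = 1. Work upward with a_{k+1} = (k - 3) a_k / (k+1)^2:
  a_1 = (0 - 3)(1) / 1^2 = -3/1 = -3
  a_2 = (1 - 3)(-3) / 2^2 = 6/4 = 3/2
  a_3 = (2 - 3)(3/2) / 3^2 = (-3/2)/9 = -1/6
Hence L_3(x) = -x^3/6 + 3 x^2/2 - 3 x + 1.

L_3(x); series = -x^3/6 + 3 x^2/2 - 3 x + 1


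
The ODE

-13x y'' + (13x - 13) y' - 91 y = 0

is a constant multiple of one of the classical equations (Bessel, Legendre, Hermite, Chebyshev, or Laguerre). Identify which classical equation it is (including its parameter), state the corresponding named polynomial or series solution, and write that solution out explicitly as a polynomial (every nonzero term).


All three coefficients share the factor -13; dividing through by -13 gives  x y'' + (1 - x) y' + 7 y = 0.
This matches the Laguerre equation x y'' + (1 - x) y' + n y = 0 with n = 7; the polynomial solution is L_7(x).
With y = sum_k a_k x^k, matching x^k gives (k+1)k a_{k+1} + (k+1) a_{k+1} - k a_k + n a_k = 0, i.e. (k+1)^2 a_{k+1} = (k - n) a_k = (k - 7) a_k. The right side vanishes at k = 7, so the series terminates at degree 7.
Standard normalization L_n(0) = 1 gives a_0 = 1. Work upward with a_{k+1} = (k - 7) a_k / (k+1)^2:
  a_1 = (0 - 7)(1) / 1^2 = -7/1 = -7
  a_2 = (1 - 7)(-7) / 2^2 = 42/4 = 21/2
  a_3 = (2 - 7)(21/2) / 3^2 = (-105/2)/9 = -35/6
  a_4 = (3 - 7)(-35/6) / 4^2 = (70/3)/16 = 35/24
  a_5 = (4 - 7)(35/24) / 5^2 = (-35/8)/25 = -7/40
  a_6 = (5 - 7)(-7/40) / 6^2 = (7/20)/36 = 7/720
  a_7 = (6 - 7)(7/720) / 7^2 = (-7/720)/49 = -1/5040
Hence L_7(x) = -x^7/5040 + 7 x^6/720 - 7 x^5/40 + 35 x^4/24 - 35 x^3/6 + 21 x^2/2 - 7 x + 1.

L_7(x); series = -x^7/5040 + 7 x^6/720 - 7 x^5/40 + 35 x^4/24 - 35 x^3/6 + 21 x^2/2 - 7 x + 1


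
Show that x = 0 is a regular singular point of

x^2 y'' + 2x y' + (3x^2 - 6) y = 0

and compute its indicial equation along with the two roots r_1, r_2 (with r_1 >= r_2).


Divide by x^2 to reach normal form y'' + P_1(x) y' + P_2(x) y = 0 with P_1(x) = 2/x and P_2(x) = 3 - 6/x^2.
x = 0 is a singular point because the y'-coefficient 2/x has a pole at x = 0 and the y-coefficient 3 - 6/x^2 has a pole at x = 0.
It is a regular singular point because x P_1(x) = p(x) = 2 and x^2 P_2(x) = q(x) = 3x^2 - 6 are polynomials, hence analytic at x = 0.
p(0) = 2,  q(0) = -6.
Indicial equation: r(r-1) + p(0) r + q(0) = 0, i.e. r^2 + (p(0) - 1) r + q(0) = 0, i.e. r^2 + 1 r - 6 = 0.
Discriminant: (1)^2 - 4(-6) = 25, so r = (-1 ± 5)/2.
Solving: r_1 = 2, r_2 = -3.

indicial: r^2 + 1 r - 6 = 0; roots r_1 = 2, r_2 = -3


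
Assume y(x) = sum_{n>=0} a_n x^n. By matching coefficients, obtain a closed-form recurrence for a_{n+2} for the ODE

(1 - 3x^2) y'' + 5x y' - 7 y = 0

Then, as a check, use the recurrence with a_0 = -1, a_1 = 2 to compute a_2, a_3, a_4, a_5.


Substitute y = sum_n a_n x^n.
(1 - 3 x^2) y'' contributes (n+2)(n+1) a_{n+2} - 3 n(n-1) a_n at x^n.
5 x y'(x) contributes 5 n a_n at x^n.
-7 y(x) contributes -7 a_n at x^n.
Matching x^n: (n+2)(n+1) a_{n+2} + (-3 n(n-1) + 5 n - 7) a_n = 0.
Thus a_{n+2} = (3 n(n-1) - 5 n + 7) / ((n+1)(n+2)) * a_n.

Check with a_0 = -1, a_1 = 2 (apply the recurrence for n = 0, 1, 2, 3): a_0 = -1, a_1 = 2, a_2 = -7/2, a_3 = 2/3, a_4 = -7/8, a_5 = 1/3.

a_(n+2) = (3 n(n-1) - 5 n + 7) / ((n+1)(n+2)) * a_n; check: a_0 = -1, a_1 = 2, a_2 = -7/2, a_3 = 2/3, a_4 = -7/8, a_5 = 1/3


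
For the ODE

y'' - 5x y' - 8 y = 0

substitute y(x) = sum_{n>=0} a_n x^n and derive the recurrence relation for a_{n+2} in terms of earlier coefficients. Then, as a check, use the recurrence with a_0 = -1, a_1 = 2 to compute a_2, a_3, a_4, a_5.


Substitute y = sum_n a_n x^n.
y''(x) has coefficient (n+2)(n+1) a_{n+2} at x^n;
-5 x y'(x) has coefficient -5 n a_n at x^n (shift);
-8 y(x) has coefficient -8 a_n at x^n.
Matching x^n: (n+2)(n+1) a_{n+2} + (-5n - 8) a_n = 0.
Thus a_{n+2} = (5n + 8) / ((n+1)(n+2)) * a_n.

Check with a_0 = -1, a_1 = 2 (apply the recurrence for n = 0, 1, 2, 3): a_0 = -1, a_1 = 2, a_2 = -4, a_3 = 13/3, a_4 = -6, a_5 = 299/60.

a_(n+2) = (5n + 8) / ((n+1)(n+2)) * a_n; check: a_0 = -1, a_1 = 2, a_2 = -4, a_3 = 13/3, a_4 = -6, a_5 = 299/60


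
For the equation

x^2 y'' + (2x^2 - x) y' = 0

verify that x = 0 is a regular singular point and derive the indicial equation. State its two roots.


Divide by x^2 to reach normal form y'' + P_1(x) y' + P_2(x) y = 0 with P_1(x) = 2 - 1/x and P_2(x) = 0.
x = 0 is a singular point because the y'-coefficient 2 - 1/x has a pole at x = 0.
It is a regular singular point because x P_1(x) = p(x) = 2x - 1 and x^2 P_2(x) = q(x) = 0 are polynomials, hence analytic at x = 0.
p(0) = -1,  q(0) = 0.
Indicial equation: r(r-1) + p(0) r + q(0) = 0, i.e. r^2 + (p(0) - 1) r + q(0) = 0, i.e. r^2 - 2 r = 0.
Discriminant: (-2)^2 - 4(0) = 4, so r = (2 ± 2)/2.
Solving: r_1 = 2, r_2 = 0.

indicial: r^2 - 2 r = 0; roots r_1 = 2, r_2 = 0


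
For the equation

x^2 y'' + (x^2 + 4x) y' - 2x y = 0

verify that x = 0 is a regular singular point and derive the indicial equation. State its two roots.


Divide by x^2 to reach normal form y'' + P_1(x) y' + P_2(x) y = 0 with P_1(x) = 1 + 4/x and P_2(x) = -2/x.
x = 0 is a singular point because the y'-coefficient 1 + 4/x has a pole at x = 0 and the y-coefficient -2/x has a pole at x = 0.
It is a regular singular point because x P_1(x) = p(x) = x + 4 and x^2 P_2(x) = q(x) = -2x are polynomials, hence analytic at x = 0.
p(0) = 4,  q(0) = 0.
Indicial equation: r(r-1) + p(0) r + q(0) = 0, i.e. r^2 + (p(0) - 1) r + q(0) = 0, i.e. r^2 + 3 r = 0.
Discriminant: (3)^2 - 4(0) = 9, so r = (-3 ± 3)/2.
Solving: r_1 = 0, r_2 = -3.

indicial: r^2 + 3 r = 0; roots r_1 = 0, r_2 = -3


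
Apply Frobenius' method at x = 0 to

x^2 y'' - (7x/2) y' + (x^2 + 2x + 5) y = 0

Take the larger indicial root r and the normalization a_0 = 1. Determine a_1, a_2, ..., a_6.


Write in Frobenius form y'' + (p(x)/x) y' + (q(x)/x^2) y = 0:
  p(x) = -7/2,  q(x) = x^2 + 2x + 5.
Indicial equation: r(r-1) + (-7/2) r + (5) = 0 -> roots r_1 = 5/2, r_2 = 2.
Take r = r_1 = 5/2. Let y(x) = x^r sum_{n>=0} a_n x^n with a_0 = 1.
Substitute y = x^r sum a_n x^n and match x^{r+n}. The recurrence is
  D(n) a_n + 2 a_{n-1} + 1 a_{n-2} = 0,  where D(n) = (r+n)(r+n-1) + (-7/2)(r+n) + (5).
  a_n = [-2 a_{n-1} - 1 a_{n-2}] / D(n).
Since the indicial polynomial factors as (r - r_1)(r - r_2), D(n) = (r_1 + n - r_1)(r_1 + n - r_2) = n(n + 1/2).
Evaluating step by step (a_0 = 1):
  n = 1: D(1) = 1(1 + 1/2) = 3/2; numerator = -2(1) = -2; a_1 = (-2)/(3/2) = -4/3
  n = 2: D(2) = 2(2 + 1/2) = 5; numerator = -2(-4/3) - 1(1) = 5/3; a_2 = (5/3)/(5) = 1/3
  n = 3: D(3) = 3(3 + 1/2) = 21/2; numerator = -2(1/3) - 1(-4/3) = 2/3; a_3 = (2/3)/(21/2) = 4/63
  n = 4: D(4) = 4(4 + 1/2) = 18; numerator = -2(4/63) - 1(1/3) = -29/63; a_4 = (-29/63)/(18) = -29/1134
  n = 5: D(5) = 5(5 + 1/2) = 55/2; numerator = -2(-29/1134) - 1(4/63) = -1/81; a_5 = (-1/81)/(55/2) = -2/4455
  n = 6: D(6) = 6(6 + 1/2) = 39; numerator = -2(-2/4455) - 1(-29/1134) = 1651/62370; a_6 = (1651/62370)/(39) = 127/187110

r = 5/2; a_0 = 1; a_1 = -4/3; a_2 = 1/3; a_3 = 4/63; a_4 = -29/1134; a_5 = -2/4455; a_6 = 127/187110


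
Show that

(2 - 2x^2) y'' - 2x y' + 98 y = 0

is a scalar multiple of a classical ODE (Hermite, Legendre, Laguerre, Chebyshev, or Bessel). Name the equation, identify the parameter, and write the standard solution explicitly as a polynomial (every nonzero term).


All three coefficients share the factor 2; dividing through by 2 gives  (1 - x^2) y'' - x y' + 49 y = 0.
This matches the Chebyshev equation (1 - x^2) y'' - x y' + n^2 y = 0 (note the -x y' term, not -2x y') with n^2 = 49, so n = 7; the polynomial solution is T_7(x).
With y = sum_k a_k x^k, matching x^k gives (k+2)(k+1) a_{k+2} = (k^2 - n^2) a_k = (k - 7)(k + 7) a_k. The right side vanishes at k = 7, so the series with the parity of 7 terminates at degree 7.
Standard normalization: leading coefficient of T_n is 2^(n-1), so a_7 = 2^6 = 64. Work downward with a_k = (k+1)(k+2) a_{k+2} / ((k - 7)(k + 7)):
  a_5 = (6)(7)(64) / ((5 - 7)(5 + 7)) = 2688/(-24) = -112
  a_3 = (4)(5)(-112) / ((3 - 7)(3 + 7)) = -2240/(-40) = 56
  a_1 = (2)(3)(56) / ((1 - 7)(1 + 7)) = 336/(-48) = -7
Hence T_7(x) = 64 x^7 - 112 x^5 + 56 x^3 - 7 x.

T_7(x); series = 64 x^7 - 112 x^5 + 56 x^3 - 7 x


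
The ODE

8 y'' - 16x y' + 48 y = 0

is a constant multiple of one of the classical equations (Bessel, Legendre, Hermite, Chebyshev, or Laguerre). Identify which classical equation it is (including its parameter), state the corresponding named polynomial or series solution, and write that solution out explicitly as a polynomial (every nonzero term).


All three coefficients share the factor 8; dividing through by 8 gives  y'' - 2x y' + 6 y = 0.
This matches the Hermite equation y'' - 2x y' + 2n y = 0 with 2n = 6, so n = 3; the polynomial solution is H_3(x).
With y = sum_k a_k x^k, matching x^k gives (k+2)(k+1) a_{k+2} = 2(k - n) a_k = 2(k - 3) a_k. The right side vanishes at k = 3, so the series with the parity of 3 terminates at degree 3.
Standard normalization: leading coefficient of H_n is 2^n, so a_3 = 2^3 = 8. Work downward with a_k = (k+1)(k+2) a_{k+2} / (2(k - n)):
  a_1 = (2)(3)(8) / (2(1 - 3)) = 48/(-4) = -12
Hence H_3(x) = 8 x^3 - 12 x.

H_3(x); series = 8 x^3 - 12 x


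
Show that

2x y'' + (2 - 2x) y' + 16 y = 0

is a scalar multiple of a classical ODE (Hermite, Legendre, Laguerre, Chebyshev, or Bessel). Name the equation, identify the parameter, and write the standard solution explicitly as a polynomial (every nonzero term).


All three coefficients share the factor 2; dividing through by 2 gives  x y'' + (1 - x) y' + 8 y = 0.
This matches the Laguerre equation x y'' + (1 - x) y' + n y = 0 with n = 8; the polynomial solution is L_8(x).
With y = sum_k a_k x^k, matching x^k gives (k+1)k a_{k+1} + (k+1) a_{k+1} - k a_k + n a_k = 0, i.e. (k+1)^2 a_{k+1} = (k - n) a_k = (k - 8) a_k. The right side vanishes at k = 8, so the series terminates at degree 8.
Standard normalization L_n(0) = 1 gives a_0 = 1. Work upward with a_{k+1} = (k - 8) a_k / (k+1)^2:
  a_1 = (0 - 8)(1) / 1^2 = -8/1 = -8
  a_2 = (1 - 8)(-8) / 2^2 = 56/4 = 14
  a_3 = (2 - 8)(14) / 3^2 = -84/9 = -28/3
  a_4 = (3 - 8)(-28/3) / 4^2 = (140/3)/16 = 35/12
  a_5 = (4 - 8)(35/12) / 5^2 = (-35/3)/25 = -7/15
  a_6 = (5 - 8)(-7/15) / 6^2 = (7/5)/36 = 7/180
  a_7 = (6 - 8)(7/180) / 7^2 = (-7/90)/49 = -1/630
  a_8 = (7 - 8)(-1/630) / 8^2 = (1/630)/64 = 1/40320
Hence L_8(x) = x^8/40320 - x^7/630 + 7 x^6/180 - 7 x^5/15 + 35 x^4/12 - 28 x^3/3 + 14 x^2 - 8 x + 1.

L_8(x); series = x^8/40320 - x^7/630 + 7 x^6/180 - 7 x^5/15 + 35 x^4/12 - 28 x^3/3 + 14 x^2 - 8 x + 1


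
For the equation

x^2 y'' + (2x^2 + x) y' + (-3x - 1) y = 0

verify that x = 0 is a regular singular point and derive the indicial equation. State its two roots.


Divide by x^2 to reach normal form y'' + P_1(x) y' + P_2(x) y = 0 with P_1(x) = 2 + 1/x and P_2(x) = -3/x - 1/x^2.
x = 0 is a singular point because the y'-coefficient 2 + 1/x has a pole at x = 0 and the y-coefficient -3/x - 1/x^2 has a pole at x = 0.
It is a regular singular point because x P_1(x) = p(x) = 2x + 1 and x^2 P_2(x) = q(x) = -3x - 1 are polynomials, hence analytic at x = 0.
p(0) = 1,  q(0) = -1.
Indicial equation: r(r-1) + p(0) r + q(0) = 0, i.e. r^2 + (p(0) - 1) r + q(0) = 0, i.e. r^2 - 1 = 0.
Discriminant: (0)^2 - 4(-1) = 4, so r = (0 ± 2)/2.
Solving: r_1 = 1, r_2 = -1.

indicial: r^2 - 1 = 0; roots r_1 = 1, r_2 = -1


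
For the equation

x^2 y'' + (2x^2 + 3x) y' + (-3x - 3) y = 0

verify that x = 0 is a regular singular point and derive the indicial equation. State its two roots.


Divide by x^2 to reach normal form y'' + P_1(x) y' + P_2(x) y = 0 with P_1(x) = 2 + 3/x and P_2(x) = -3/x - 3/x^2.
x = 0 is a singular point because the y'-coefficient 2 + 3/x has a pole at x = 0 and the y-coefficient -3/x - 3/x^2 has a pole at x = 0.
It is a regular singular point because x P_1(x) = p(x) = 2x + 3 and x^2 P_2(x) = q(x) = -3x - 3 are polynomials, hence analytic at x = 0.
p(0) = 3,  q(0) = -3.
Indicial equation: r(r-1) + p(0) r + q(0) = 0, i.e. r^2 + (p(0) - 1) r + q(0) = 0, i.e. r^2 + 2 r - 3 = 0.
Discriminant: (2)^2 - 4(-3) = 16, so r = (-2 ± 4)/2.
Solving: r_1 = 1, r_2 = -3.

indicial: r^2 + 2 r - 3 = 0; roots r_1 = 1, r_2 = -3


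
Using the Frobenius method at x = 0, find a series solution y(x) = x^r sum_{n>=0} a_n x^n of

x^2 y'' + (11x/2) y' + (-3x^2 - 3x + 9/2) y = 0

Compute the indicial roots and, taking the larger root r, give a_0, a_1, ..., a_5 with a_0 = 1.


Write in Frobenius form y'' + (p(x)/x) y' + (q(x)/x^2) y = 0:
  p(x) = 11/2,  q(x) = -3x^2 - 3x + 9/2.
Indicial equation: r(r-1) + (11/2) r + (9/2) = 0 -> roots r_1 = -3/2, r_2 = -3.
Take r = r_1 = -3/2. Let y(x) = x^r sum_{n>=0} a_n x^n with a_0 = 1.
Substitute y = x^r sum a_n x^n and match x^{r+n}. The recurrence is
  D(n) a_n - 3 a_{n-1} - 3 a_{n-2} = 0,  where D(n) = (r+n)(r+n-1) + (11/2)(r+n) + (9/2).
  a_n = [3 a_{n-1} + 3 a_{n-2}] / D(n).
Since the indicial polynomial factors as (r - r_1)(r - r_2), D(n) = (r_1 + n - r_1)(r_1 + n - r_2) = n(n + 3/2).
Evaluating step by step (a_0 = 1):
  n = 1: D(1) = 1(1 + 3/2) = 5/2; numerator = 3(1) = 3; a_1 = (3)/(5/2) = 6/5
  n = 2: D(2) = 2(2 + 3/2) = 7; numerator = 3(6/5) + 3(1) = 33/5; a_2 = (33/5)/(7) = 33/35
  n = 3: D(3) = 3(3 + 3/2) = 27/2; numerator = 3(33/35) + 3(6/5) = 45/7; a_3 = (45/7)/(27/2) = 10/21
  n = 4: D(4) = 4(4 + 3/2) = 22; numerator = 3(10/21) + 3(33/35) = 149/35; a_4 = (149/35)/(22) = 149/770
  n = 5: D(5) = 5(5 + 3/2) = 65/2; numerator = 3(149/770) + 3(10/21) = 221/110; a_5 = (221/110)/(65/2) = 17/275

r = -3/2; a_0 = 1; a_1 = 6/5; a_2 = 33/35; a_3 = 10/21; a_4 = 149/770; a_5 = 17/275


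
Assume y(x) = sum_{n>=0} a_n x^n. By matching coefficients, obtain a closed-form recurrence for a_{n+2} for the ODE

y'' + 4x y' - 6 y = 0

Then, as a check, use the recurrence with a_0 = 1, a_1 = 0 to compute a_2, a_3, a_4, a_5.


Substitute y = sum_n a_n x^n.
y''(x) has coefficient (n+2)(n+1) a_{n+2} at x^n;
4 x y'(x) has coefficient 4 n a_n at x^n (shift);
-6 y(x) has coefficient -6 a_n at x^n.
Matching x^n: (n+2)(n+1) a_{n+2} + (4n - 6) a_n = 0.
Thus a_{n+2} = (-4n + 6) / ((n+1)(n+2)) * a_n.

Check with a_0 = 1, a_1 = 0 (apply the recurrence for n = 0, 1, 2, 3): a_0 = 1, a_1 = 0, a_2 = 3, a_3 = 0, a_4 = -1/2, a_5 = 0.

a_(n+2) = (-4n + 6) / ((n+1)(n+2)) * a_n; check: a_0 = 1, a_1 = 0, a_2 = 3, a_3 = 0, a_4 = -1/2, a_5 = 0


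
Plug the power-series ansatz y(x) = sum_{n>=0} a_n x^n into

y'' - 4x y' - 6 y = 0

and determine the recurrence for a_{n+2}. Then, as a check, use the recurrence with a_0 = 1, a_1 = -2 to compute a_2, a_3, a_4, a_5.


Substitute y = sum_n a_n x^n.
y''(x) has coefficient (n+2)(n+1) a_{n+2} at x^n;
-4 x y'(x) has coefficient -4 n a_n at x^n (shift);
-6 y(x) has coefficient -6 a_n at x^n.
Matching x^n: (n+2)(n+1) a_{n+2} + (-4n - 6) a_n = 0.
Thus a_{n+2} = (4n + 6) / ((n+1)(n+2)) * a_n.

Check with a_0 = 1, a_1 = -2 (apply the recurrence for n = 0, 1, 2, 3): a_0 = 1, a_1 = -2, a_2 = 3, a_3 = -10/3, a_4 = 7/2, a_5 = -3.

a_(n+2) = (4n + 6) / ((n+1)(n+2)) * a_n; check: a_0 = 1, a_1 = -2, a_2 = 3, a_3 = -10/3, a_4 = 7/2, a_5 = -3


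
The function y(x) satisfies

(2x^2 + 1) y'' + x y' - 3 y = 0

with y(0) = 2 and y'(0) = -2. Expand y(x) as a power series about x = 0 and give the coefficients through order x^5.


Ansatz: y(x) = sum_{n>=0} a_n x^n, so y'(x) = sum_{n>=1} n a_n x^(n-1) and y''(x) = sum_{n>=2} n(n-1) a_n x^(n-2).
Substitute into P(x) y'' + Q(x) y' + R(x) y = 0 with P(x) = 2x^2 + 1, Q(x) = x, R(x) = -3, and match powers of x.
Initial conditions: a_0 = 2, a_1 = -2.
Setting the coefficient of each power of x to zero and solving order by order (substituting the coefficients already found):
  x^0: 2 a_2 - 3 a_0 = 0  ->  2 a_2 = 3 a_0 = 6  ->  a_2 = 3
  x^1: 6 a_3 - 2 a_1 = 0  ->  6 a_3 = 2 a_1 = -4  ->  a_3 = -2/3
  x^2: 12 a_4 + 3 a_2 = 0  ->  12 a_4 = -3 a_2 = -9  ->  a_4 = -3/4
  x^3: 20 a_5 + 12 a_3 = 0  ->  20 a_5 = -12 a_3 = 8  ->  a_5 = 2/5
Truncated series: y(x) = 2 - 2 x + 3 x^2 - (2/3) x^3 - (3/4) x^4 + (2/5) x^5 + O(x^6).

a_0 = 2; a_1 = -2; a_2 = 3; a_3 = -2/3; a_4 = -3/4; a_5 = 2/5
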